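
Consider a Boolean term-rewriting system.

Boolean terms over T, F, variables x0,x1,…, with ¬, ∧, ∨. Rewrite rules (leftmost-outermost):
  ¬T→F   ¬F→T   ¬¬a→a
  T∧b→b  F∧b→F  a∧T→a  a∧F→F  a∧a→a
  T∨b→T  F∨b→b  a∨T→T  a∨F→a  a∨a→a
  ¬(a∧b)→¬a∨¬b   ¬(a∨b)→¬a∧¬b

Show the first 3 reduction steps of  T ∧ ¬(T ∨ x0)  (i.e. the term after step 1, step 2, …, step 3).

  start: T ∧ ¬(T ∨ x0)
  [1] ¬(T ∨ x0)
  [2] ¬T ∧ ¬x0
  [3] F ∧ ¬x0

Answer: after 3 steps: F ∧ ¬x0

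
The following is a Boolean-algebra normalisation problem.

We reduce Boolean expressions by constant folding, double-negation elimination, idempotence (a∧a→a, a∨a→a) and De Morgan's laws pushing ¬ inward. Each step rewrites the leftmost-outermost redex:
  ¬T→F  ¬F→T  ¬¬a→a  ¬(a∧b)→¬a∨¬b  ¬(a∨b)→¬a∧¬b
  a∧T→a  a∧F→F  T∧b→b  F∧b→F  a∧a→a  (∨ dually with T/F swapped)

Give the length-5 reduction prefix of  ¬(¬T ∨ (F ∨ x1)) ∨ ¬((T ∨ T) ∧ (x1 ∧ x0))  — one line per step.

  start: ¬(¬T ∨ (F ∨ x1)) ∨ ¬((T ∨ T) ∧ (x1 ∧ x0))
  step 1: (¬¬T ∧ ¬(F ∨ x1)) ∨ ¬((T ∨ T) ∧ (x1 ∧ x0))
  step 2: (T ∧ ¬(F ∨ x1)) ∨ ¬((T ∨ T) ∧ (x1 ∧ x0))
  step 3: ¬(F ∨ x1) ∨ ¬((T ∨ T) ∧ (x1 ∧ x0))
  step 4: (¬F ∧ ¬x1) ∨ ¬((T ∨ T) ∧ (x1 ∧ x0))
  step 5: (T ∧ ¬x1) ∨ ¬((T ∨ T) ∧ (x1 ∧ x0))

Answer: after 5 steps: (T ∧ ¬x1) ∨ ¬((T ∨ T) ∧ (x1 ∧ x0))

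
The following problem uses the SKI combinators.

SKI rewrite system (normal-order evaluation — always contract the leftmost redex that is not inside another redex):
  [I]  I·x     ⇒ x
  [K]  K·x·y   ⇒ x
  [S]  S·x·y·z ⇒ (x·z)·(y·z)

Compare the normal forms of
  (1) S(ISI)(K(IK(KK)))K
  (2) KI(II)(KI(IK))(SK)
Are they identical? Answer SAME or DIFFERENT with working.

Term A:
  start: S(ISI)(K(IK(KK)))K
  [1] ISIK(K(IK(KK))K)
  [2] SIK(K(IK(KK))K)
  [3] I(K(IK(KK))K)(K(K(IK(KK))K))
  [4] K(IK(KK))K(K(K(IK(KK))K))
  [5] IK(KK)(K(K(IK(KK))K))
  [6] K(KK)(K(K(IK(KK))K))
  [7] KK

Term B:
  start: KI(II)(KI(IK))(SK)
  [1] I(KI(IK))(SK)
  [2] KI(IK)(SK)
  [3] I(SK)
  [4] SK

Answer: DIFFERENT — A ⇓ KK, B ⇓ SK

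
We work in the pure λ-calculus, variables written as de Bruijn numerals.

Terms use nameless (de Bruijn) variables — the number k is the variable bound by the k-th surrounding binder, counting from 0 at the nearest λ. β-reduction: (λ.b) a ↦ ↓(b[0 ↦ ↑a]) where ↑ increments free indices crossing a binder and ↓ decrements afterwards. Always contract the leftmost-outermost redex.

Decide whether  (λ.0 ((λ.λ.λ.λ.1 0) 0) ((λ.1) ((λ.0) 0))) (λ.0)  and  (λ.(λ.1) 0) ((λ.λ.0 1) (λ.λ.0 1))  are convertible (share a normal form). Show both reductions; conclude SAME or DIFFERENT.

Term A:
  start: (λ.0 ((λ.λ.λ.λ.1 0) 0) ((λ.1) ((λ.0) 0))) (λ.0)
  →1  (λ.0) ((λ.λ.λ.λ.1 0) (λ.0)) ((λ.λ.0) ((λ.0) (λ.0)))
  →2  (λ.λ.λ.λ.1 0) (λ.0) ((λ.λ.0) ((λ.0) (λ.0)))
  →3  (λ.λ.λ.1 0) ((λ.λ.0) ((λ.0) (λ.0)))
  →4  λ.λ.1 0

Term B:
  start: (λ.(λ.1) 0) ((λ.λ.0 1) (λ.λ.0 1))
  →1  (λ.(λ.λ.0 1) (λ.λ.0 1)) ((λ.λ.0 1) (λ.λ.0 1))
  →2  (λ.λ.0 1) (λ.λ.0 1)
  →3  λ.0 (λ.λ.0 1)

Answer: DIFFERENT — A ⇓ λ.λ.1 0, B ⇓ λ.0 (λ.λ.0 1)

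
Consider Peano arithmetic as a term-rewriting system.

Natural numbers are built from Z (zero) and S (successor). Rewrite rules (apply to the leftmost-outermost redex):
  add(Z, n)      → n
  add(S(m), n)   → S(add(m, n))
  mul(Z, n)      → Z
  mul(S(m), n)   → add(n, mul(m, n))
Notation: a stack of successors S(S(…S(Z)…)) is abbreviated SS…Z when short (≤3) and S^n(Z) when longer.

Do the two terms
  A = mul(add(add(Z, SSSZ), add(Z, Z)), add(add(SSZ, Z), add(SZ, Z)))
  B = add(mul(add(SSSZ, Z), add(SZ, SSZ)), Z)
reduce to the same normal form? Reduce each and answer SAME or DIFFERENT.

Answer: SAME — A ⇓ S^9(Z), B ⇓ S^9(Z)

Reduction:
Term A:
  start: mul(add(add(Z, SSSZ), add(Z, Z)), add(add(SSZ, Z), add(SZ, Z)))
  [1] mul(add(SSSZ, add(Z, Z)), add(add(SSZ, Z), add(SZ, Z)))
  [2] mul(S(add(SSZ, add(Z, Z))), add(add(SSZ, Z), add(SZ, Z)))
  [3] add(add(add(SSZ, Z), add(SZ, Z)), mul(add(SSZ, add(Z, Z)), add(add(SSZ, Z), add(SZ, Z))))
  [4] add(add(S(add(SZ, Z)), add(SZ, Z)), mul(add(SSZ, add(Z, Z)), add(add(SSZ, Z), add(SZ, Z))))
  [5] add(S(add(add(SZ, Z), add(SZ, Z))), mul(add(SSZ, add(Z, Z)), add(add(SSZ, Z), add(SZ, Z))))
  [6] S(add(add(add(SZ, Z), add(SZ, Z)), mul(add(SSZ, add(Z, Z)), add(add(SSZ, Z), add(SZ, Z)))))
  [7] S(add(add(S(add(Z, Z)), add(SZ, Z)), mul(add(SSZ, add(Z, Z)), add(add(SSZ, Z), add(SZ, Z)))))
  [8] S(add(S(add(add(Z, Z), add(SZ, Z))), mul(add(SSZ, add(Z, Z)), add(add(SSZ, Z), add(SZ, Z)))))
  [9] S(S(add(add(add(Z, Z), add(SZ, Z)), mul(add(SSZ, add(Z, Z)), add(add(SSZ, Z), add(SZ, Z))))))
  [10] S(S(add(add(Z, add(SZ, Z)), mul(add(SSZ, add(Z, Z)), add(add(SSZ, Z), add(SZ, Z))))))
  [11] S(S(add(add(SZ, Z), mul(add(SSZ, add(Z, Z)), add(add(SSZ, Z), add(SZ, Z))))))
  [12] S(S(add(S(add(Z, Z)), mul(add(SSZ, add(Z, Z)), add(add(SSZ, Z), add(SZ, Z))))))
  [13] S(S(S(add(add(Z, Z), mul(add(SSZ, add(Z, Z)), add(add(SSZ, Z), add(SZ, Z)))))))
  [14] S(S(S(add(Z, mul(add(SSZ, add(Z, Z)), add(add(SSZ, Z), add(SZ, Z)))))))
  [15] S(S(S(mul(add(SSZ, add(Z, Z)), add(add(SSZ, Z), add(SZ, Z))))))
  [16] S(S(S(mul(S(add(SZ, add(Z, Z))), add(add(SSZ, Z), add(SZ, Z))))))
  [17] S(S(S(add(add(add(SSZ, Z), add(SZ, Z)), mul(add(SZ, add(Z, Z)), add(add(SSZ, Z), add(SZ, Z)))))))
  [18] S(S(S(add(add(S(add(SZ, Z)), add(SZ, Z)), mul(add(SZ, add(Z, Z)), add(add(SSZ, Z), add(SZ, Z)))))))
  [19] S(S(S(add(S(add(add(SZ, Z), add(SZ, Z))), mul(add(SZ, add(Z, Z)), add(add(SSZ, Z), add(SZ, Z)))))))
  [20] S(S(S(S(add(add(add(SZ, Z), add(SZ, Z)), mul(add(SZ, add(Z, Z)), add(add(SSZ, Z), add(SZ, Z))))))))
  [21] S(S(S(S(add(add(S(add(Z, Z)), add(SZ, Z)), mul(add(SZ, add(Z, Z)), add(add(SSZ, Z), add(SZ, Z))))))))
  [22] S(S(S(S(add(S(add(add(Z, Z), add(SZ, Z))), mul(add(SZ, add(Z, Z)), add(add(SSZ, Z), add(SZ, Z))))))))
  [23] S(S(S(S(S(add(add(add(Z, Z), add(SZ, Z)), mul(add(SZ, add(Z, Z)), add(add(SSZ, Z), add(SZ, Z)))))))))
  [24] S(S(S(S(S(add(add(Z, add(SZ, Z)), mul(add(SZ, add(Z, Z)), add(add(SSZ, Z), add(SZ, Z)))))))))
  [25] S(S(S(S(S(add(add(SZ, Z), mul(add(SZ, add(Z, Z)), add(add(SSZ, Z), add(SZ, Z)))))))))
  [26] S(S(S(S(S(add(S(add(Z, Z)), mul(add(SZ, add(Z, Z)), add(add(SSZ, Z), add(SZ, Z)))))))))
  [27] S(S(S(S(S(S(add(add(Z, Z), mul(add(SZ, add(Z, Z)), add(add(SSZ, Z), add(SZ, Z))))))))))
  [28] S(S(S(S(S(S(add(Z, mul(add(SZ, add(Z, Z)), add(add(SSZ, Z), add(SZ, Z))))))))))
  [29] S(S(S(S(S(S(mul(add(SZ, add(Z, Z)), add(add(SSZ, Z), add(SZ, Z)))))))))
  [30] S(S(S(S(S(S(mul(S(add(Z, add(Z, Z))), add(add(SSZ, Z), add(SZ, Z)))))))))
  [31] S(S(S(S(S(S(add(add(add(SSZ, Z), add(SZ, Z)), mul(add(Z, add(Z, Z)), add(add(SSZ, Z), add(SZ, Z))))))))))
  [32] S(S(S(S(S(S(add(add(S(add(SZ, Z)), add(SZ, Z)), mul(add(Z, add(Z, Z)), add(add(SSZ, Z), add(SZ, Z))))))))))
  [33] S(S(S(S(S(S(add(S(add(add(SZ, Z), add(SZ, Z))), mul(add(Z, add(Z, Z)), add(add(SSZ, Z), add(SZ, Z))))))))))
  [34] S(S(S(S(S(S(S(add(add(add(SZ, Z), add(SZ, Z)), mul(add(Z, add(Z, Z)), add(add(SSZ, Z), add(SZ, Z)))))))))))
  [35] S(S(S(S(S(S(S(add(add(S(add(Z, Z)), add(SZ, Z)), mul(add(Z, add(Z, Z)), add(add(SSZ, Z), add(SZ, Z)))))))))))
  [36] S(S(S(S(S(S(S(add(S(add(add(Z, Z), add(SZ, Z))), mul(add(Z, add(Z, Z)), add(add(SSZ, Z), add(SZ, Z)))))))))))
  [37] S(S(S(S(S(S(S(S(add(add(add(Z, Z), add(SZ, Z)), mul(add(Z, add(Z, Z)), add(add(SSZ, Z), add(SZ, Z))))))))))))
  [38] S(S(S(S(S(S(S(S(add(add(Z, add(SZ, Z)), mul(add(Z, add(Z, Z)), add(add(SSZ, Z), add(SZ, Z))))))))))))
  [39] S(S(S(S(S(S(S(S(add(add(SZ, Z), mul(add(Z, add(Z, Z)), add(add(SSZ, Z), add(SZ, Z))))))))))))
  [40] S(S(S(S(S(S(S(S(add(S(add(Z, Z)), mul(add(Z, add(Z, Z)), add(add(SSZ, Z), add(SZ, Z))))))))))))
  [41] S(S(S(S(S(S(S(S(S(add(add(Z, Z), mul(add(Z, add(Z, Z)), add(add(SSZ, Z), add(SZ, Z)))))))))))))
  [42] S(S(S(S(S(S(S(S(S(add(Z, mul(add(Z, add(Z, Z)), add(add(SSZ, Z), add(SZ, Z)))))))))))))
  [43] S(S(S(S(S(S(S(S(S(mul(add(Z, add(Z, Z)), add(add(SSZ, Z), add(SZ, Z))))))))))))
  [44] S(S(S(S(S(S(S(S(S(mul(add(Z, Z), add(add(SSZ, Z), add(SZ, Z))))))))))))
  [45] S(S(S(S(S(S(S(S(S(mul(Z, add(add(SSZ, Z), add(SZ, Z))))))))))))
  [46] S^9(Z)

Term B:
  start: add(mul(add(SSSZ, Z), add(SZ, SSZ)), Z)
  [1] add(mul(S(add(SSZ, Z)), add(SZ, SSZ)), Z)
  [2] add(add(add(SZ, SSZ), mul(add(SSZ, Z), add(SZ, SSZ))), Z)
  [3] add(add(S(add(Z, SSZ)), mul(add(SSZ, Z), add(SZ, SSZ))), Z)
  [4] add(S(add(add(Z, SSZ), mul(add(SSZ, Z), add(SZ, SSZ)))), Z)
  [5] S(add(add(add(Z, SSZ), mul(add(SSZ, Z), add(SZ, SSZ))), Z))
  [6] S(add(add(SSZ, mul(add(SSZ, Z), add(SZ, SSZ))), Z))
  [7] S(add(S(add(SZ, mul(add(SSZ, Z), add(SZ, SSZ)))), Z))
  [8] S(S(add(add(SZ, mul(add(SSZ, Z), add(SZ, SSZ))), Z)))
  [9] S(S(add(S(add(Z, mul(add(SSZ, Z), add(SZ, SSZ)))), Z)))
  [10] S(S(S(add(add(Z, mul(add(SSZ, Z), add(SZ, SSZ))), Z))))
  [11] S(S(S(add(mul(add(SSZ, Z), add(SZ, SSZ)), Z))))
  [12] S(S(S(add(mul(S(add(SZ, Z)), add(SZ, SSZ)), Z))))
  [13] S(S(S(add(add(add(SZ, SSZ), mul(add(SZ, Z), add(SZ, SSZ))), Z))))
  [14] S(S(S(add(add(S(add(Z, SSZ)), mul(add(SZ, Z), add(SZ, SSZ))), Z))))
  [15] S(S(S(add(S(add(add(Z, SSZ), mul(add(SZ, Z), add(SZ, SSZ)))), Z))))
  [16] S(S(S(S(add(add(add(Z, SSZ), mul(add(SZ, Z), add(SZ, SSZ))), Z)))))
  [17] S(S(S(S(add(add(SSZ, mul(add(SZ, Z), add(SZ, SSZ))), Z)))))
  [18] S(S(S(S(add(S(add(SZ, mul(add(SZ, Z), add(SZ, SSZ)))), Z)))))
  [19] S(S(S(S(S(add(add(SZ, mul(add(SZ, Z), add(SZ, SSZ))), Z))))))
  [20] S(S(S(S(S(add(S(add(Z, mul(add(SZ, Z), add(SZ, SSZ)))), Z))))))
  [21] S(S(S(S(S(S(add(add(Z, mul(add(SZ, Z), add(SZ, SSZ))), Z)))))))
  [22] S(S(S(S(S(S(add(mul(add(SZ, Z), add(SZ, SSZ)), Z)))))))
  [23] S(S(S(S(S(S(add(mul(S(add(Z, Z)), add(SZ, SSZ)), Z)))))))
  [24] S(S(S(S(S(S(add(add(add(SZ, SSZ), mul(add(Z, Z), add(SZ, SSZ))), Z)))))))
  [25] S(S(S(S(S(S(add(add(S(add(Z, SSZ)), mul(add(Z, Z), add(SZ, SSZ))), Z)))))))
  [26] S(S(S(S(S(S(add(S(add(add(Z, SSZ), mul(add(Z, Z), add(SZ, SSZ)))), Z)))))))
  [27] S(S(S(S(S(S(S(add(add(add(Z, SSZ), mul(add(Z, Z), add(SZ, SSZ))), Z))))))))
  [28] S(S(S(S(S(S(S(add(add(SSZ, mul(add(Z, Z), add(SZ, SSZ))), Z))))))))
  [29] S(S(S(S(S(S(S(add(S(add(SZ, mul(add(Z, Z), add(SZ, SSZ)))), Z))))))))
  [30] S(S(S(S(S(S(S(S(add(add(SZ, mul(add(Z, Z), add(SZ, SSZ))), Z)))))))))
  [31] S(S(S(S(S(S(S(S(add(S(add(Z, mul(add(Z, Z), add(SZ, SSZ)))), Z)))))))))
  [32] S(S(S(S(S(S(S(S(S(add(add(Z, mul(add(Z, Z), add(SZ, SSZ))), Z))))))))))
  [33] S(S(S(S(S(S(S(S(S(add(mul(add(Z, Z), add(SZ, SSZ)), Z))))))))))
  [34] S(S(S(S(S(S(S(S(S(add(mul(Z, add(SZ, SSZ)), Z))))))))))
  [35] S(S(S(S(S(S(S(S(S(add(Z, Z))))))))))
  [36] S^9(Z)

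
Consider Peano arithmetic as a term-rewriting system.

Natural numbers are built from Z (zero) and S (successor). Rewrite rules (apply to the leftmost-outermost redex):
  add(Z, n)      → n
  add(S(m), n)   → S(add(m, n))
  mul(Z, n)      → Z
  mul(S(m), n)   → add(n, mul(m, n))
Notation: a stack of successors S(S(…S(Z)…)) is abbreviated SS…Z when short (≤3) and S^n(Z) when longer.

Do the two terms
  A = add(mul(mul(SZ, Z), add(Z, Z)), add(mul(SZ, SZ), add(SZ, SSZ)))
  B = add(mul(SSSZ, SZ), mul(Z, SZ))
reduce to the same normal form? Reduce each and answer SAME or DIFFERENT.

Term A:
  start: add(mul(mul(SZ, Z), add(Z, Z)), add(mul(SZ, SZ), add(SZ, SSZ)))
  step 1: add(mul(add(Z, mul(Z, Z)), add(Z, Z)), add(mul(SZ, SZ), add(SZ, SSZ)))
  step 2: add(mul(mul(Z, Z), add(Z, Z)), add(mul(SZ, SZ), add(SZ, SSZ)))
  step 3: add(mul(Z, add(Z, Z)), add(mul(SZ, SZ), add(SZ, SSZ)))
  step 4: add(Z, add(mul(SZ, SZ), add(SZ, SSZ)))
  step 5: add(mul(SZ, SZ), add(SZ, SSZ))
  step 6: add(add(SZ, mul(Z, SZ)), add(SZ, SSZ))
  step 7: add(S(add(Z, mul(Z, SZ))), add(SZ, SSZ))
  step 8: S(add(add(Z, mul(Z, SZ)), add(SZ, SSZ)))
  step 9: S(add(mul(Z, SZ), add(SZ, SSZ)))
  step 10: S(add(Z, add(SZ, SSZ)))
  step 11: S(add(SZ, SSZ))
  step 12: S(S(add(Z, SSZ)))
  step 13: S^4(Z)

Term B:
  start: add(mul(SSSZ, SZ), mul(Z, SZ))
  step 1: add(add(SZ, mul(SSZ, SZ)), mul(Z, SZ))
  step 2: add(S(add(Z, mul(SSZ, SZ))), mul(Z, SZ))
  step 3: S(add(add(Z, mul(SSZ, SZ)), mul(Z, SZ)))
  step 4: S(add(mul(SSZ, SZ), mul(Z, SZ)))
  step 5: S(add(add(SZ, mul(SZ, SZ)), mul(Z, SZ)))
  step 6: S(add(S(add(Z, mul(SZ, SZ))), mul(Z, SZ)))
  step 7: S(S(add(add(Z, mul(SZ, SZ)), mul(Z, SZ))))
  step 8: S(S(add(mul(SZ, SZ), mul(Z, SZ))))
  step 9: S(S(add(add(SZ, mul(Z, SZ)), mul(Z, SZ))))
  step 10: S(S(add(S(add(Z, mul(Z, SZ))), mul(Z, SZ))))
  step 11: S(S(S(add(add(Z, mul(Z, SZ)), mul(Z, SZ)))))
  step 12: S(S(S(add(mul(Z, SZ), mul(Z, SZ)))))
  step 13: S(S(S(add(Z, mul(Z, SZ)))))
  step 14: S(S(S(mul(Z, SZ))))
  step 15: SSSZ

Answer: DIFFERENT — A ⇓ S^4(Z), B ⇓ SSSZ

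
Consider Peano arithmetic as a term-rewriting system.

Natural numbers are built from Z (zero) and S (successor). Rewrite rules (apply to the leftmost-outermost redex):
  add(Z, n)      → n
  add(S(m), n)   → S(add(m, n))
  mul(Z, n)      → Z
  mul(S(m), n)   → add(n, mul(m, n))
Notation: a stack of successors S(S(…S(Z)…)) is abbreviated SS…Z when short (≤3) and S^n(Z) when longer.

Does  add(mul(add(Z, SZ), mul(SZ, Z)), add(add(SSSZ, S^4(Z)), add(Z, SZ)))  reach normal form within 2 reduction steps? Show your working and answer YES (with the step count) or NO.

  start: add(mul(add(Z, SZ), mul(SZ, Z)), add(add(SSSZ, S^4(Z)), add(Z, SZ)))
  [1] add(mul(SZ, mul(SZ, Z)), add(add(SSSZ, S^4(Z)), add(Z, SZ)))
  [2] add(add(mul(SZ, Z), mul(Z, mul(SZ, Z))), add(add(SSSZ, S^4(Z)), add(Z, SZ)))

Answer: NO — after 2 steps the term is add(add(mul(SZ, Z), mul(Z, mul(SZ, Z))), add(add(SSSZ, S^4(Z)), add(Z, SZ))), not yet normal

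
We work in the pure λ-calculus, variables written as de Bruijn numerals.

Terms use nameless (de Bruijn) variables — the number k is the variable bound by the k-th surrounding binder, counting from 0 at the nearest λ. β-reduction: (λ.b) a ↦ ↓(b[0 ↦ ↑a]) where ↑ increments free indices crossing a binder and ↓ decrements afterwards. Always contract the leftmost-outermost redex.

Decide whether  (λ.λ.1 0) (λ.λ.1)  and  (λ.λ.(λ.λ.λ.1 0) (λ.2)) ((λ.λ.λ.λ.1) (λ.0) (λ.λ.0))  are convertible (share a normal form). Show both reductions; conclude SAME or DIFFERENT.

Answer: DIFFERENT — A ⇓ λ.λ.1, B ⇓ λ.λ.λ.1 0

Reduction:
Term A:
  start: (λ.λ.1 0) (λ.λ.1)
  step 1: λ.(λ.λ.1) 0
  step 2: λ.λ.1

Term B:
  start: (λ.λ.(λ.λ.λ.1 0) (λ.2)) ((λ.λ.λ.λ.1) (λ.0) (λ.λ.0))
  step 1: λ.(λ.λ.λ.1 0) (λ.(λ.λ.λ.λ.1) (λ.0) (λ.λ.0))
  step 2: λ.λ.λ.1 0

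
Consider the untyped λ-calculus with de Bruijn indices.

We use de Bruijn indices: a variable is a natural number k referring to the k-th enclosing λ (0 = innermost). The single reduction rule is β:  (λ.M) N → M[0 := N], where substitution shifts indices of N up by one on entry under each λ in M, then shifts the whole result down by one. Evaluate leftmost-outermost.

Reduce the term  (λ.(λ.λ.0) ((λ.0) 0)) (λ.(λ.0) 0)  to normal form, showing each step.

Answer: normal form = λ.0  (in 2 steps)

Reduction:
  start: (λ.(λ.λ.0) ((λ.0) 0)) (λ.(λ.0) 0)
  →1  (λ.λ.0) ((λ.0) (λ.(λ.0) 0))
  →2  λ.0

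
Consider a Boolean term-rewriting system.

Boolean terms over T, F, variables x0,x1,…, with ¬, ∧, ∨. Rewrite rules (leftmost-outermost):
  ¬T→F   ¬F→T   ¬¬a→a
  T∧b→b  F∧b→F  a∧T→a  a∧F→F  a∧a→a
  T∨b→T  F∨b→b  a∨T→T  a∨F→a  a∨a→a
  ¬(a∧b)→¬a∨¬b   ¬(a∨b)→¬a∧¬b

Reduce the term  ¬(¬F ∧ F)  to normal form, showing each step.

Answer: normal form = T  (in 4 steps)

Reduction:
  start: ¬(¬F ∧ F)
  step 1: ¬¬F ∨ ¬F
  step 2: F ∨ ¬F
  step 3: ¬F
  step 4: T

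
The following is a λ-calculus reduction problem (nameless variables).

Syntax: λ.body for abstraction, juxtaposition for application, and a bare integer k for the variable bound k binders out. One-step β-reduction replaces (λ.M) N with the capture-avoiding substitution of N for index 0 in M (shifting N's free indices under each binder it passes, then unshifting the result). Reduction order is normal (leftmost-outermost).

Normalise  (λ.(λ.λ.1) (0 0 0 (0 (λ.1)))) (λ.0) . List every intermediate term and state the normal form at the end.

  start: (λ.(λ.λ.1) (0 0 0 (0 (λ.1)))) (λ.0)
  step 1: (λ.λ.1) ((λ.0) (λ.0) (λ.0) ((λ.0) (λ.λ.0)))
  step 2: λ.(λ.0) (λ.0) (λ.0) ((λ.0) (λ.λ.0))
  step 3: λ.(λ.0) (λ.0) ((λ.0) (λ.λ.0))
  step 4: λ.(λ.0) ((λ.0) (λ.λ.0))
  step 5: λ.(λ.0) (λ.λ.0)
  step 6: λ.λ.λ.0

Answer: normal form = λ.λ.λ.0  (in 6 steps)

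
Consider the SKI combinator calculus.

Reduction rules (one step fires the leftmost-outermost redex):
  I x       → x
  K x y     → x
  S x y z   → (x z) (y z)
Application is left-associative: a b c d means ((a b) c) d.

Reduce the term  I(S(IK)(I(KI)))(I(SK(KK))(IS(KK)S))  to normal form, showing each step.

Answer: normal form = S(KK)S  (in 8 steps)

Working:
  start: I(S(IK)(I(KI)))(I(SK(KK))(IS(KK)S))
  step 1: S(IK)(I(KI))(I(SK(KK))(IS(KK)S))
  step 2: IK(I(SK(KK))(IS(KK)S))(I(KI)(I(SK(KK))(IS(KK)S)))
  step 3: K(I(SK(KK))(IS(KK)S))(I(KI)(I(SK(KK))(IS(KK)S)))
  step 4: I(SK(KK))(IS(KK)S)
  step 5: SK(KK)(IS(KK)S)
  step 6: K(IS(KK)S)(KK(IS(KK)S))
  step 7: IS(KK)S
  step 8: S(KK)S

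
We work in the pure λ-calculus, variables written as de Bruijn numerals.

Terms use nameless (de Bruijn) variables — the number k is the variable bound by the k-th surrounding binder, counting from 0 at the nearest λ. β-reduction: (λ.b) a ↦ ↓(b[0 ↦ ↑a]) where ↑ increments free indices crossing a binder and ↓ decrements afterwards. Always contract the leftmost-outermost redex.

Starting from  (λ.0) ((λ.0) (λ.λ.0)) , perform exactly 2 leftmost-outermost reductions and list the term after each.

  start: (λ.0) ((λ.0) (λ.λ.0))
  step 1: (λ.0) (λ.λ.0)
  step 2: λ.λ.0

Answer: after 2 steps: λ.λ.0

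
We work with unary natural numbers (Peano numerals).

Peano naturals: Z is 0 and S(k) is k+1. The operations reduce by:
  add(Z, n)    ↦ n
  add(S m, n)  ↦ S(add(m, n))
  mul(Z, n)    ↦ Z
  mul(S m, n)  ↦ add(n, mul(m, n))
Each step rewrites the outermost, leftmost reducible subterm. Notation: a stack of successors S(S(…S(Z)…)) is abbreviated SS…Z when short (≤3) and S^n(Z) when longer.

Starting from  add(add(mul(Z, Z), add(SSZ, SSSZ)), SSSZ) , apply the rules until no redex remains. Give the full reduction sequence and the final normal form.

Answer: normal form = S^8(Z)  (in 11 steps)

Derivation:
  start: add(add(mul(Z, Z), add(SSZ, SSSZ)), SSSZ)
  →1  add(add(Z, add(SSZ, SSSZ)), SSSZ)
  →2  add(add(SSZ, SSSZ), SSSZ)
  →3  add(S(add(SZ, SSSZ)), SSSZ)
  →4  S(add(add(SZ, SSSZ), SSSZ))
  →5  S(add(S(add(Z, SSSZ)), SSSZ))
  →6  S(S(add(add(Z, SSSZ), SSSZ)))
  →7  S(S(add(SSSZ, SSSZ)))
  →8  S(S(S(add(SSZ, SSSZ))))
  →9  S(S(S(S(add(SZ, SSSZ)))))
  →10  S(S(S(S(S(add(Z, SSSZ))))))
  →11  S^8(Z)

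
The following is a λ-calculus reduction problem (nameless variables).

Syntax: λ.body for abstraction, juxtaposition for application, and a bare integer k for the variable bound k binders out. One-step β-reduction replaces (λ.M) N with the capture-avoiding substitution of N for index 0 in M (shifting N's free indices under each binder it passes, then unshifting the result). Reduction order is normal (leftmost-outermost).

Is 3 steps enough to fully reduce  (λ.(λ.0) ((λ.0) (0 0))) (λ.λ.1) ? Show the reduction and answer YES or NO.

  start: (λ.(λ.0) ((λ.0) (0 0))) (λ.λ.1)
  step 1: (λ.0) ((λ.0) ((λ.λ.1) (λ.λ.1)))
  step 2: (λ.0) ((λ.λ.1) (λ.λ.1))
  step 3: (λ.λ.1) (λ.λ.1)

Answer: NO — after 3 steps the term is (λ.λ.1) (λ.λ.1), not yet normal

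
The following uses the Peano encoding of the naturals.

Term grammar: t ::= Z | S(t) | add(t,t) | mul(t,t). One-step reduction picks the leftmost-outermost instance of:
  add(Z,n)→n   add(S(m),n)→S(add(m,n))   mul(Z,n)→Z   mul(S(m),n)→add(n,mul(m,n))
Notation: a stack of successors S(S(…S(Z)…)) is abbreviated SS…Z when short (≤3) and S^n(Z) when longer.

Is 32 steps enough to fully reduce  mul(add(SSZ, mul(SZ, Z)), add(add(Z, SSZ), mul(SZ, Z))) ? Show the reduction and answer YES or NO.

  start: mul(add(SSZ, mul(SZ, Z)), add(add(Z, SSZ), mul(SZ, Z)))
  [1] mul(S(add(SZ, mul(SZ, Z))), add(add(Z, SSZ), mul(SZ, Z)))
  [2] add(add(add(Z, SSZ), mul(SZ, Z)), mul(add(SZ, mul(SZ, Z)), add(add(Z, SSZ), mul(SZ, Z))))
  [3] add(add(SSZ, mul(SZ, Z)), mul(add(SZ, mul(SZ, Z)), add(add(Z, SSZ), mul(SZ, Z))))
  [4] add(S(add(SZ, mul(SZ, Z))), mul(add(SZ, mul(SZ, Z)), add(add(Z, SSZ), mul(SZ, Z))))
  [5] S(add(add(SZ, mul(SZ, Z)), mul(add(SZ, mul(SZ, Z)), add(add(Z, SSZ), mul(SZ, Z)))))
  [6] S(add(S(add(Z, mul(SZ, Z))), mul(add(SZ, mul(SZ, Z)), add(add(Z, SSZ), mul(SZ, Z)))))
  [7] S(S(add(add(Z, mul(SZ, Z)), mul(add(SZ, mul(SZ, Z)), add(add(Z, SSZ), mul(SZ, Z))))))
  [8] S(S(add(mul(SZ, Z), mul(add(SZ, mul(SZ, Z)), add(add(Z, SSZ), mul(SZ, Z))))))
  [9] S(S(add(add(Z, mul(Z, Z)), mul(add(SZ, mul(SZ, Z)), add(add(Z, SSZ), mul(SZ, Z))))))
  [10] S(S(add(mul(Z, Z), mul(add(SZ, mul(SZ, Z)), add(add(Z, SSZ), mul(SZ, Z))))))
  [11] S(S(add(Z, mul(add(SZ, mul(SZ, Z)), add(add(Z, SSZ), mul(SZ, Z))))))
  [12] S(S(mul(add(SZ, mul(SZ, Z)), add(add(Z, SSZ), mul(SZ, Z)))))
  [13] S(S(mul(S(add(Z, mul(SZ, Z))), add(add(Z, SSZ), mul(SZ, Z)))))
  [14] S(S(add(add(add(Z, SSZ), mul(SZ, Z)), mul(add(Z, mul(SZ, Z)), add(add(Z, SSZ), mul(SZ, Z))))))
  [15] S(S(add(add(SSZ, mul(SZ, Z)), mul(add(Z, mul(SZ, Z)), add(add(Z, SSZ), mul(SZ, Z))))))
  [16] S(S(add(S(add(SZ, mul(SZ, Z))), mul(add(Z, mul(SZ, Z)), add(add(Z, SSZ), mul(SZ, Z))))))
  [17] S(S(S(add(add(SZ, mul(SZ, Z)), mul(add(Z, mul(SZ, Z)), add(add(Z, SSZ), mul(SZ, Z)))))))
  [18] S(S(S(add(S(add(Z, mul(SZ, Z))), mul(add(Z, mul(SZ, Z)), add(add(Z, SSZ), mul(SZ, Z)))))))
  [19] S(S(S(S(add(add(Z, mul(SZ, Z)), mul(add(Z, mul(SZ, Z)), add(add(Z, SSZ), mul(SZ, Z))))))))
  [20] S(S(S(S(add(mul(SZ, Z), mul(add(Z, mul(SZ, Z)), add(add(Z, SSZ), mul(SZ, Z))))))))
  [21] S(S(S(S(add(add(Z, mul(Z, Z)), mul(add(Z, mul(SZ, Z)), add(add(Z, SSZ), mul(SZ, Z))))))))
  [22] S(S(S(S(add(mul(Z, Z), mul(add(Z, mul(SZ, Z)), add(add(Z, SSZ), mul(SZ, Z))))))))
  [23] S(S(S(S(add(Z, mul(add(Z, mul(SZ, Z)), add(add(Z, SSZ), mul(SZ, Z))))))))
  [24] S(S(S(S(mul(add(Z, mul(SZ, Z)), add(add(Z, SSZ), mul(SZ, Z)))))))
  [25] S(S(S(S(mul(mul(SZ, Z), add(add(Z, SSZ), mul(SZ, Z)))))))
  [26] S(S(S(S(mul(add(Z, mul(Z, Z)), add(add(Z, SSZ), mul(SZ, Z)))))))
  [27] S(S(S(S(mul(mul(Z, Z), add(add(Z, SSZ), mul(SZ, Z)))))))
  [28] S(S(S(S(mul(Z, add(add(Z, SSZ), mul(SZ, Z)))))))
  [29] S^4(Z)

Answer: YES — reaches normal form S^4(Z) in 29 ≤ 32 steps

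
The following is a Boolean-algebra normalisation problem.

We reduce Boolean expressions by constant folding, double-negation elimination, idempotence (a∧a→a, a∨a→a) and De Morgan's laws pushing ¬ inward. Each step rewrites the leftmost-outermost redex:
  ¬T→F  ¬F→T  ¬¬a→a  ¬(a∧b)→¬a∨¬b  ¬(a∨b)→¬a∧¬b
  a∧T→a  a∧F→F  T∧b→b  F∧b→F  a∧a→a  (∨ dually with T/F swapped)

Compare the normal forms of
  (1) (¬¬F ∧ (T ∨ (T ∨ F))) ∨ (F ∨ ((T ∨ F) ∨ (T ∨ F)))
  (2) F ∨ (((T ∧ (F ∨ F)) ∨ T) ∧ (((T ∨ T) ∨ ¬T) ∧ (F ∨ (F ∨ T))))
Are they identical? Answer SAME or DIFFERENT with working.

Term A:
  start: (¬¬F ∧ (T ∨ (T ∨ F))) ∨ (F ∨ ((T ∨ F) ∨ (T ∨ F)))
  →1  (F ∧ (T ∨ (T ∨ F))) ∨ (F ∨ ((T ∨ F) ∨ (T ∨ F)))
  →2  F ∨ (F ∨ ((T ∨ F) ∨ (T ∨ F)))
  →3  F ∨ ((T ∨ F) ∨ (T ∨ F))
  →4  (T ∨ F) ∨ (T ∨ F)
  →5  T ∨ F
  →6  T

Term B:
  start: F ∨ (((T ∧ (F ∨ F)) ∨ T) ∧ (((T ∨ T) ∨ ¬T) ∧ (F ∨ (F ∨ T))))
  →1  ((T ∧ (F ∨ F)) ∨ T) ∧ (((T ∨ T) ∨ ¬T) ∧ (F ∨ (F ∨ T)))
  →2  T ∧ (((T ∨ T) ∨ ¬T) ∧ (F ∨ (F ∨ T)))
  →3  ((T ∨ T) ∨ ¬T) ∧ (F ∨ (F ∨ T))
  →4  (T ∨ ¬T) ∧ (F ∨ (F ∨ T))
  →5  T ∧ (F ∨ (F ∨ T))
  →6  F ∨ (F ∨ T)
  →7  F ∨ T
  →8  T

Answer: SAME — A ⇓ T, B ⇓ T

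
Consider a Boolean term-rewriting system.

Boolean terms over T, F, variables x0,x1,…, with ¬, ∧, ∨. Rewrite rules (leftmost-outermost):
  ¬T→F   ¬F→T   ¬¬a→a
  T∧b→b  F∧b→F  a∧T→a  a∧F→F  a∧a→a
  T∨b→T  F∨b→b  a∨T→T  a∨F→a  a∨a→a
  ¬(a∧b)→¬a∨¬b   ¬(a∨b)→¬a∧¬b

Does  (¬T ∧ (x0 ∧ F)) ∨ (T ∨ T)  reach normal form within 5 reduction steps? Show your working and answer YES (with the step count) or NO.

Answer: YES — reaches normal form T in 4 ≤ 5 steps

Derivation:
  start: (¬T ∧ (x0 ∧ F)) ∨ (T ∨ T)
  step 1: (F ∧ (x0 ∧ F)) ∨ (T ∨ T)
  step 2: F ∨ (T ∨ T)
  step 3: T ∨ T
  step 4: T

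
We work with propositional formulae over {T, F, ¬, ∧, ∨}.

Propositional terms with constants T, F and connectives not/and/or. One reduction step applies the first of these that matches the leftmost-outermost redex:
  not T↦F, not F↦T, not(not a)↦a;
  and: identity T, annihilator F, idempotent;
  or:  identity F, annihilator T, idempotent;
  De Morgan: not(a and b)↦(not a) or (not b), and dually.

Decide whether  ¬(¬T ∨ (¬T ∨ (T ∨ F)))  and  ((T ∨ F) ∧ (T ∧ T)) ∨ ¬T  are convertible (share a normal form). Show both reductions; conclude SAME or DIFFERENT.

Answer: DIFFERENT — A ⇓ F, B ⇓ T

Derivation:
Term A:
  start: ¬(¬T ∨ (¬T ∨ (T ∨ F)))
  step 1: ¬¬T ∧ ¬(¬T ∨ (T ∨ F))
  step 2: T ∧ ¬(¬T ∨ (T ∨ F))
  step 3: ¬(¬T ∨ (T ∨ F))
  step 4: ¬¬T ∧ ¬(T ∨ F)
  step 5: T ∧ ¬(T ∨ F)
  step 6: ¬(T ∨ F)
  step 7: ¬T ∧ ¬F
  step 8: F ∧ ¬F
  step 9: F

Term B:
  start: ((T ∨ F) ∧ (T ∧ T)) ∨ ¬T
  step 1: (T ∧ (T ∧ T)) ∨ ¬T
  step 2: (T ∧ T) ∨ ¬T
  step 3: T ∨ ¬T
  step 4: T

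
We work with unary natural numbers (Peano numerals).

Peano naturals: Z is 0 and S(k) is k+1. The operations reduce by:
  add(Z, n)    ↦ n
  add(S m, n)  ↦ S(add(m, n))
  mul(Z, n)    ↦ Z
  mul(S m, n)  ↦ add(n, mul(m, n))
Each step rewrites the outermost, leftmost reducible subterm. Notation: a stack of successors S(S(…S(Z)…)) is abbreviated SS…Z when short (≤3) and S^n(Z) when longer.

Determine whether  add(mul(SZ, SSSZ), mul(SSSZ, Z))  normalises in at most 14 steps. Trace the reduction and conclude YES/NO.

Answer: NO — after 14 steps the term is S(S(S(mul(SZ, Z)))), not yet normal

Working:
  start: add(mul(SZ, SSSZ), mul(SSSZ, Z))
  step 1: add(add(SSSZ, mul(Z, SSSZ)), mul(SSSZ, Z))
  step 2: add(S(add(SSZ, mul(Z, SSSZ))), mul(SSSZ, Z))
  step 3: S(add(add(SSZ, mul(Z, SSSZ)), mul(SSSZ, Z)))
  step 4: S(add(S(add(SZ, mul(Z, SSSZ))), mul(SSSZ, Z)))
  step 5: S(S(add(add(SZ, mul(Z, SSSZ)), mul(SSSZ, Z))))
  step 6: S(S(add(S(add(Z, mul(Z, SSSZ))), mul(SSSZ, Z))))
  step 7: S(S(S(add(add(Z, mul(Z, SSSZ)), mul(SSSZ, Z)))))
  step 8: S(S(S(add(mul(Z, SSSZ), mul(SSSZ, Z)))))
  step 9: S(S(S(add(Z, mul(SSSZ, Z)))))
  step 10: S(S(S(mul(SSSZ, Z))))
  step 11: S(S(S(add(Z, mul(SSZ, Z)))))
  step 12: S(S(S(mul(SSZ, Z))))
  step 13: S(S(S(add(Z, mul(SZ, Z)))))
  step 14: S(S(S(mul(SZ, Z))))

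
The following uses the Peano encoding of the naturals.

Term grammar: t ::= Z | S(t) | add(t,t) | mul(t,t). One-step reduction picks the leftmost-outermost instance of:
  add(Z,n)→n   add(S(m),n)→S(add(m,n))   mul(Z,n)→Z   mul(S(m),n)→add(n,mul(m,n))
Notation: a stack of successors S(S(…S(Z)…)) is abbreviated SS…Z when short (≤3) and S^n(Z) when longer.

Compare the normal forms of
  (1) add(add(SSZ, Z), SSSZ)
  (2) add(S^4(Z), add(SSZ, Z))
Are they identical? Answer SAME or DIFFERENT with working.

Term A:
  start: add(add(SSZ, Z), SSSZ)
  →1  add(S(add(SZ, Z)), SSSZ)
  →2  S(add(add(SZ, Z), SSSZ))
  →3  S(add(S(add(Z, Z)), SSSZ))
  →4  S(S(add(add(Z, Z), SSSZ)))
  →5  S(S(add(Z, SSSZ)))
  →6  S^5(Z)

Term B:
  start: add(S^4(Z), add(SSZ, Z))
  →1  S(add(SSSZ, add(SSZ, Z)))
  →2  S(S(add(SSZ, add(SSZ, Z))))
  →3  S(S(S(add(SZ, add(SSZ, Z)))))
  →4  S(S(S(S(add(Z, add(SSZ, Z))))))
  →5  S(S(S(S(add(SSZ, Z)))))
  →6  S(S(S(S(S(add(SZ, Z))))))
  →7  S(S(S(S(S(S(add(Z, Z)))))))
  →8  S^6(Z)

Answer: DIFFERENT — A ⇓ S^5(Z), B ⇓ S^6(Z)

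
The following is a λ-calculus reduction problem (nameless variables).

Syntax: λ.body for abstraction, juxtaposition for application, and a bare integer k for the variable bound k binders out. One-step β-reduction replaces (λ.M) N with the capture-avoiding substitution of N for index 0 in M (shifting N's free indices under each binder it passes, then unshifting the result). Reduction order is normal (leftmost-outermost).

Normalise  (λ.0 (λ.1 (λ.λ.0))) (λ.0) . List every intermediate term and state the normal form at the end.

  start: (λ.0 (λ.1 (λ.λ.0))) (λ.0)
  [1] (λ.0) (λ.(λ.0) (λ.λ.0))
  [2] λ.(λ.0) (λ.λ.0)
  [3] λ.λ.λ.0

Answer: normal form = λ.λ.λ.0  (in 3 steps)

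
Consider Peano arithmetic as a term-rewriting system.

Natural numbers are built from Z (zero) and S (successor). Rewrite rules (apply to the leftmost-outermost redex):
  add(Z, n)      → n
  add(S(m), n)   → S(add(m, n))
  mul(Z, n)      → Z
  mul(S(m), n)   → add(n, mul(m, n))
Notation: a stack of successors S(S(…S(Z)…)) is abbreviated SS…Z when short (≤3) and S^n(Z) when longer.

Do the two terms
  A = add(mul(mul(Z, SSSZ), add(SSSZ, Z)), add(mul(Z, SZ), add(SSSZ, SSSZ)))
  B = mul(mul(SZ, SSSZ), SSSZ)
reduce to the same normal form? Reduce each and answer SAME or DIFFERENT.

Term A:
  start: add(mul(mul(Z, SSSZ), add(SSSZ, Z)), add(mul(Z, SZ), add(SSSZ, SSSZ)))
  step 1: add(mul(Z, add(SSSZ, Z)), add(mul(Z, SZ), add(SSSZ, SSSZ)))
  step 2: add(Z, add(mul(Z, SZ), add(SSSZ, SSSZ)))
  step 3: add(mul(Z, SZ), add(SSSZ, SSSZ))
  step 4: add(Z, add(SSSZ, SSSZ))
  step 5: add(SSSZ, SSSZ)
  step 6: S(add(SSZ, SSSZ))
  step 7: S(S(add(SZ, SSSZ)))
  step 8: S(S(S(add(Z, SSSZ))))
  step 9: S^6(Z)

Term B:
  start: mul(mul(SZ, SSSZ), SSSZ)
  step 1: mul(add(SSSZ, mul(Z, SSSZ)), SSSZ)
  step 2: mul(S(add(SSZ, mul(Z, SSSZ))), SSSZ)
  step 3: add(SSSZ, mul(add(SSZ, mul(Z, SSSZ)), SSSZ))
  step 4: S(add(SSZ, mul(add(SSZ, mul(Z, SSSZ)), SSSZ)))
  step 5: S(S(add(SZ, mul(add(SSZ, mul(Z, SSSZ)), SSSZ))))
  step 6: S(S(S(add(Z, mul(add(SSZ, mul(Z, SSSZ)), SSSZ)))))
  step 7: S(S(S(mul(add(SSZ, mul(Z, SSSZ)), SSSZ))))
  step 8: S(S(S(mul(S(add(SZ, mul(Z, SSSZ))), SSSZ))))
  step 9: S(S(S(add(SSSZ, mul(add(SZ, mul(Z, SSSZ)), SSSZ)))))
  step 10: S(S(S(S(add(SSZ, mul(add(SZ, mul(Z, SSSZ)), SSSZ))))))
  step 11: S(S(S(S(S(add(SZ, mul(add(SZ, mul(Z, SSSZ)), SSSZ)))))))
  step 12: S(S(S(S(S(S(add(Z, mul(add(SZ, mul(Z, SSSZ)), SSSZ))))))))
  step 13: S(S(S(S(S(S(mul(add(SZ, mul(Z, SSSZ)), SSSZ)))))))
  step 14: S(S(S(S(S(S(mul(S(add(Z, mul(Z, SSSZ))), SSSZ)))))))
  step 15: S(S(S(S(S(S(add(SSSZ, mul(add(Z, mul(Z, SSSZ)), SSSZ))))))))
  step 16: S(S(S(S(S(S(S(add(SSZ, mul(add(Z, mul(Z, SSSZ)), SSSZ)))))))))
  step 17: S(S(S(S(S(S(S(S(add(SZ, mul(add(Z, mul(Z, SSSZ)), SSSZ))))))))))
  step 18: S(S(S(S(S(S(S(S(S(add(Z, mul(add(Z, mul(Z, SSSZ)), SSSZ)))))))))))
  step 19: S(S(S(S(S(S(S(S(S(mul(add(Z, mul(Z, SSSZ)), SSSZ))))))))))
  step 20: S(S(S(S(S(S(S(S(S(mul(mul(Z, SSSZ), SSSZ))))))))))
  step 21: S(S(S(S(S(S(S(S(S(mul(Z, SSSZ))))))))))
  step 22: S^9(Z)

Answer: DIFFERENT — A ⇓ S^6(Z), B ⇓ S^9(Z)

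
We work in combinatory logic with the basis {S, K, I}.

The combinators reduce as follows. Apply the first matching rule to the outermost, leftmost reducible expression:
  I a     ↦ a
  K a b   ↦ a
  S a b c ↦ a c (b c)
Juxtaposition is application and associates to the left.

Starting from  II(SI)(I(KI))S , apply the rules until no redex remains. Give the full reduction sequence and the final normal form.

Answer: normal form = SI  (in 6 steps)

Reduction:
  start: II(SI)(I(KI))S
  →1  I(SI)(I(KI))S
  →2  SI(I(KI))S
  →3  IS(I(KI)S)
  →4  S(I(KI)S)
  →5  S(KIS)
  →6  SI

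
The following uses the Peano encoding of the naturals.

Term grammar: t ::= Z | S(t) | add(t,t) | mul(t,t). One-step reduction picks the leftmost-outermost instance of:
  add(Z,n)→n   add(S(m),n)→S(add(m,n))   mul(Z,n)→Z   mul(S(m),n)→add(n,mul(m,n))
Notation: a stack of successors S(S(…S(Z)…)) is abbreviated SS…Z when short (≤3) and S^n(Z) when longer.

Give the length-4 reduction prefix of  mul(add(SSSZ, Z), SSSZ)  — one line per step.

Answer: after 4 steps: S(S(add(SZ, mul(add(SSZ, Z), SSSZ))))

Working:
  start: mul(add(SSSZ, Z), SSSZ)
  →1  mul(S(add(SSZ, Z)), SSSZ)
  →2  add(SSSZ, mul(add(SSZ, Z), SSSZ))
  →3  S(add(SSZ, mul(add(SSZ, Z), SSSZ)))
  →4  S(S(add(SZ, mul(add(SSZ, Z), SSSZ))))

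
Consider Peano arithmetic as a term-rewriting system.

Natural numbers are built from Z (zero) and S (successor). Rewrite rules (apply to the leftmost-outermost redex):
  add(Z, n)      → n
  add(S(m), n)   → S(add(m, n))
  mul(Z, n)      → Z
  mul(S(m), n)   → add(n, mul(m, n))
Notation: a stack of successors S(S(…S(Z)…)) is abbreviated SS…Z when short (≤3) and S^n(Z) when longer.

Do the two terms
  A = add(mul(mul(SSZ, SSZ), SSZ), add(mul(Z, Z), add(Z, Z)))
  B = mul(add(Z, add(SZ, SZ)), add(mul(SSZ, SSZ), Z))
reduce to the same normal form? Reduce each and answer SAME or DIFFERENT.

Term A:
  start: add(mul(mul(SSZ, SSZ), SSZ), add(mul(Z, Z), add(Z, Z)))
  →1  add(mul(add(SSZ, mul(SZ, SSZ)), SSZ), add(mul(Z, Z), add(Z, Z)))
  →2  add(mul(S(add(SZ, mul(SZ, SSZ))), SSZ), add(mul(Z, Z), add(Z, Z)))
  →3  add(add(SSZ, mul(add(SZ, mul(SZ, SSZ)), SSZ)), add(mul(Z, Z), add(Z, Z)))
  →4  add(S(add(SZ, mul(add(SZ, mul(SZ, SSZ)), SSZ))), add(mul(Z, Z), add(Z, Z)))
  →5  S(add(add(SZ, mul(add(SZ, mul(SZ, SSZ)), SSZ)), add(mul(Z, Z), add(Z, Z))))
  →6  S(add(S(add(Z, mul(add(SZ, mul(SZ, SSZ)), SSZ))), add(mul(Z, Z), add(Z, Z))))
  →7  S(S(add(add(Z, mul(add(SZ, mul(SZ, SSZ)), SSZ)), add(mul(Z, Z), add(Z, Z)))))
  →8  S(S(add(mul(add(SZ, mul(SZ, SSZ)), SSZ), add(mul(Z, Z), add(Z, Z)))))
  →9  S(S(add(mul(S(add(Z, mul(SZ, SSZ))), SSZ), add(mul(Z, Z), add(Z, Z)))))
  →10  S(S(add(add(SSZ, mul(add(Z, mul(SZ, SSZ)), SSZ)), add(mul(Z, Z), add(Z, Z)))))
  →11  S(S(add(S(add(SZ, mul(add(Z, mul(SZ, SSZ)), SSZ))), add(mul(Z, Z), add(Z, Z)))))
  →12  S(S(S(add(add(SZ, mul(add(Z, mul(SZ, SSZ)), SSZ)), add(mul(Z, Z), add(Z, Z))))))
  →13  S(S(S(add(S(add(Z, mul(add(Z, mul(SZ, SSZ)), SSZ))), add(mul(Z, Z), add(Z, Z))))))
  →14  S(S(S(S(add(add(Z, mul(add(Z, mul(SZ, SSZ)), SSZ)), add(mul(Z, Z), add(Z, Z)))))))
  →15  S(S(S(S(add(mul(add(Z, mul(SZ, SSZ)), SSZ), add(mul(Z, Z), add(Z, Z)))))))
  →16  S(S(S(S(add(mul(mul(SZ, SSZ), SSZ), add(mul(Z, Z), add(Z, Z)))))))
  →17  S(S(S(S(add(mul(add(SSZ, mul(Z, SSZ)), SSZ), add(mul(Z, Z), add(Z, Z)))))))
  →18  S(S(S(S(add(mul(S(add(SZ, mul(Z, SSZ))), SSZ), add(mul(Z, Z), add(Z, Z)))))))
  →19  S(S(S(S(add(add(SSZ, mul(add(SZ, mul(Z, SSZ)), SSZ)), add(mul(Z, Z), add(Z, Z)))))))
  →20  S(S(S(S(add(S(add(SZ, mul(add(SZ, mul(Z, SSZ)), SSZ))), add(mul(Z, Z), add(Z, Z)))))))
  →21  S(S(S(S(S(add(add(SZ, mul(add(SZ, mul(Z, SSZ)), SSZ)), add(mul(Z, Z), add(Z, Z))))))))
  →22  S(S(S(S(S(add(S(add(Z, mul(add(SZ, mul(Z, SSZ)), SSZ))), add(mul(Z, Z), add(Z, Z))))))))
  →23  S(S(S(S(S(S(add(add(Z, mul(add(SZ, mul(Z, SSZ)), SSZ)), add(mul(Z, Z), add(Z, Z)))))))))
  →24  S(S(S(S(S(S(add(mul(add(SZ, mul(Z, SSZ)), SSZ), add(mul(Z, Z), add(Z, Z)))))))))
  →25  S(S(S(S(S(S(add(mul(S(add(Z, mul(Z, SSZ))), SSZ), add(mul(Z, Z), add(Z, Z)))))))))
  →26  S(S(S(S(S(S(add(add(SSZ, mul(add(Z, mul(Z, SSZ)), SSZ)), add(mul(Z, Z), add(Z, Z)))))))))
  →27  S(S(S(S(S(S(add(S(add(SZ, mul(add(Z, mul(Z, SSZ)), SSZ))), add(mul(Z, Z), add(Z, Z)))))))))
  →28  S(S(S(S(S(S(S(add(add(SZ, mul(add(Z, mul(Z, SSZ)), SSZ)), add(mul(Z, Z), add(Z, Z))))))))))
  →29  S(S(S(S(S(S(S(add(S(add(Z, mul(add(Z, mul(Z, SSZ)), SSZ))), add(mul(Z, Z), add(Z, Z))))))))))
  →30  S(S(S(S(S(S(S(S(add(add(Z, mul(add(Z, mul(Z, SSZ)), SSZ)), add(mul(Z, Z), add(Z, Z)))))))))))
  →31  S(S(S(S(S(S(S(S(add(mul(add(Z, mul(Z, SSZ)), SSZ), add(mul(Z, Z), add(Z, Z)))))))))))
  →32  S(S(S(S(S(S(S(S(add(mul(mul(Z, SSZ), SSZ), add(mul(Z, Z), add(Z, Z)))))))))))
  →33  S(S(S(S(S(S(S(S(add(mul(Z, SSZ), add(mul(Z, Z), add(Z, Z)))))))))))
  →34  S(S(S(S(S(S(S(S(add(Z, add(mul(Z, Z), add(Z, Z)))))))))))
  →35  S(S(S(S(S(S(S(S(add(mul(Z, Z), add(Z, Z))))))))))
  →36  S(S(S(S(S(S(S(S(add(Z, add(Z, Z))))))))))
  →37  S(S(S(S(S(S(S(S(add(Z, Z)))))))))
  →38  S^8(Z)

Term B:
  start: mul(add(Z, add(SZ, SZ)), add(mul(SSZ, SSZ), Z))
  →1  mul(add(SZ, SZ), add(mul(SSZ, SSZ), Z))
  →2  mul(S(add(Z, SZ)), add(mul(SSZ, SSZ), Z))
  →3  add(add(mul(SSZ, SSZ), Z), mul(add(Z, SZ), add(mul(SSZ, SSZ), Z)))
  →4  add(add(add(SSZ, mul(SZ, SSZ)), Z), mul(add(Z, SZ), add(mul(SSZ, SSZ), Z)))
  →5  add(add(S(add(SZ, mul(SZ, SSZ))), Z), mul(add(Z, SZ), add(mul(SSZ, SSZ), Z)))
  →6  add(S(add(add(SZ, mul(SZ, SSZ)), Z)), mul(add(Z, SZ), add(mul(SSZ, SSZ), Z)))
  →7  S(add(add(add(SZ, mul(SZ, SSZ)), Z), mul(add(Z, SZ), add(mul(SSZ, SSZ), Z))))
  →8  S(add(add(S(add(Z, mul(SZ, SSZ))), Z), mul(add(Z, SZ), add(mul(SSZ, SSZ), Z))))
  →9  S(add(S(add(add(Z, mul(SZ, SSZ)), Z)), mul(add(Z, SZ), add(mul(SSZ, SSZ), Z))))
  →10  S(S(add(add(add(Z, mul(SZ, SSZ)), Z), mul(add(Z, SZ), add(mul(SSZ, SSZ), Z)))))
  →11  S(S(add(add(mul(SZ, SSZ), Z), mul(add(Z, SZ), add(mul(SSZ, SSZ), Z)))))
  →12  S(S(add(add(add(SSZ, mul(Z, SSZ)), Z), mul(add(Z, SZ), add(mul(SSZ, SSZ), Z)))))
  →13  S(S(add(add(S(add(SZ, mul(Z, SSZ))), Z), mul(add(Z, SZ), add(mul(SSZ, SSZ), Z)))))
  →14  S(S(add(S(add(add(SZ, mul(Z, SSZ)), Z)), mul(add(Z, SZ), add(mul(SSZ, SSZ), Z)))))
  →15  S(S(S(add(add(add(SZ, mul(Z, SSZ)), Z), mul(add(Z, SZ), add(mul(SSZ, SSZ), Z))))))
  →16  S(S(S(add(add(S(add(Z, mul(Z, SSZ))), Z), mul(add(Z, SZ), add(mul(SSZ, SSZ), Z))))))
  →17  S(S(S(add(S(add(add(Z, mul(Z, SSZ)), Z)), mul(add(Z, SZ), add(mul(SSZ, SSZ), Z))))))
  →18  S(S(S(S(add(add(add(Z, mul(Z, SSZ)), Z), mul(add(Z, SZ), add(mul(SSZ, SSZ), Z)))))))
  →19  S(S(S(S(add(add(mul(Z, SSZ), Z), mul(add(Z, SZ), add(mul(SSZ, SSZ), Z)))))))
  →20  S(S(S(S(add(add(Z, Z), mul(add(Z, SZ), add(mul(SSZ, SSZ), Z)))))))
  →21  S(S(S(S(add(Z, mul(add(Z, SZ), add(mul(SSZ, SSZ), Z)))))))
  →22  S(S(S(S(mul(add(Z, SZ), add(mul(SSZ, SSZ), Z))))))
  →23  S(S(S(S(mul(SZ, add(mul(SSZ, SSZ), Z))))))
  →24  S(S(S(S(add(add(mul(SSZ, SSZ), Z), mul(Z, add(mul(SSZ, SSZ), Z)))))))
  →25  S(S(S(S(add(add(add(SSZ, mul(SZ, SSZ)), Z), mul(Z, add(mul(SSZ, SSZ), Z)))))))
  →26  S(S(S(S(add(add(S(add(SZ, mul(SZ, SSZ))), Z), mul(Z, add(mul(SSZ, SSZ), Z)))))))
  →27  S(S(S(S(add(S(add(add(SZ, mul(SZ, SSZ)), Z)), mul(Z, add(mul(SSZ, SSZ), Z)))))))
  →28  S(S(S(S(S(add(add(add(SZ, mul(SZ, SSZ)), Z), mul(Z, add(mul(SSZ, SSZ), Z))))))))
  →29  S(S(S(S(S(add(add(S(add(Z, mul(SZ, SSZ))), Z), mul(Z, add(mul(SSZ, SSZ), Z))))))))
  →30  S(S(S(S(S(add(S(add(add(Z, mul(SZ, SSZ)), Z)), mul(Z, add(mul(SSZ, SSZ), Z))))))))
  →31  S(S(S(S(S(S(add(add(add(Z, mul(SZ, SSZ)), Z), mul(Z, add(mul(SSZ, SSZ), Z)))))))))
  →32  S(S(S(S(S(S(add(add(mul(SZ, SSZ), Z), mul(Z, add(mul(SSZ, SSZ), Z)))))))))
  →33  S(S(S(S(S(S(add(add(add(SSZ, mul(Z, SSZ)), Z), mul(Z, add(mul(SSZ, SSZ), Z)))))))))
  →34  S(S(S(S(S(S(add(add(S(add(SZ, mul(Z, SSZ))), Z), mul(Z, add(mul(SSZ, SSZ), Z)))))))))
  →35  S(S(S(S(S(S(add(S(add(add(SZ, mul(Z, SSZ)), Z)), mul(Z, add(mul(SSZ, SSZ), Z)))))))))
  →36  S(S(S(S(S(S(S(add(add(add(SZ, mul(Z, SSZ)), Z), mul(Z, add(mul(SSZ, SSZ), Z))))))))))
  →37  S(S(S(S(S(S(S(add(add(S(add(Z, mul(Z, SSZ))), Z), mul(Z, add(mul(SSZ, SSZ), Z))))))))))
  →38  S(S(S(S(S(S(S(add(S(add(add(Z, mul(Z, SSZ)), Z)), mul(Z, add(mul(SSZ, SSZ), Z))))))))))
  →39  S(S(S(S(S(S(S(S(add(add(add(Z, mul(Z, SSZ)), Z), mul(Z, add(mul(SSZ, SSZ), Z)))))))))))
  →40  S(S(S(S(S(S(S(S(add(add(mul(Z, SSZ), Z), mul(Z, add(mul(SSZ, SSZ), Z)))))))))))
  →41  S(S(S(S(S(S(S(S(add(add(Z, Z), mul(Z, add(mul(SSZ, SSZ), Z)))))))))))
  →42  S(S(S(S(S(S(S(S(add(Z, mul(Z, add(mul(SSZ, SSZ), Z)))))))))))
  →43  S(S(S(S(S(S(S(S(mul(Z, add(mul(SSZ, SSZ), Z))))))))))
  →44  S^8(Z)

Answer: SAME — A ⇓ S^8(Z), B ⇓ S^8(Z)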